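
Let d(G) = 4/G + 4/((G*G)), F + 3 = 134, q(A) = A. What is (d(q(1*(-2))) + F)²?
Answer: 16900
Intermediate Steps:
F = 131 (F = -3 + 134 = 131)
d(G) = 4/G + 4/G² (d(G) = 4/G + 4/(G²) = 4/G + 4/G²)
(d(q(1*(-2))) + F)² = (4*(1 + 1*(-2))/(1*(-2))² + 131)² = (4*(1 - 2)/(-2)² + 131)² = (4*(¼)*(-1) + 131)² = (-1 + 131)² = 130² = 16900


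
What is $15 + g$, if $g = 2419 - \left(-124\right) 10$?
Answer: $3674$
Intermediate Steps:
$g = 3659$ ($g = 2419 - -1240 = 2419 + 1240 = 3659$)
$15 + g = 15 + 3659 = 3674$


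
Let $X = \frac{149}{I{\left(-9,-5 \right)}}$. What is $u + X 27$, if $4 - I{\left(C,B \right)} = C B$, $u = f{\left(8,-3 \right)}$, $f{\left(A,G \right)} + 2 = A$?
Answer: $- \frac{3777}{41} \approx -92.122$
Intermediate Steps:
$f{\left(A,G \right)} = -2 + A$
$u = 6$ ($u = -2 + 8 = 6$)
$I{\left(C,B \right)} = 4 - B C$ ($I{\left(C,B \right)} = 4 - C B = 4 - B C$)
$X = - \frac{149}{41}$ ($X = \frac{149}{4 - \left(-5\right) \left(-9\right)} = \frac{149}{4 - 45} = \frac{149}{-41} = 149 \left(- \frac{1}{41}\right) = - \frac{149}{41} \approx -3.6341$)
$u + X 27 = 6 - \frac{4023}{41} = - \frac{3777}{41}$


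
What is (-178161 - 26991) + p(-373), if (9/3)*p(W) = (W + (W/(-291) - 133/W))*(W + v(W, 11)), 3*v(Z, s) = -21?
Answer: -51486131948/325629 ≈ -1.5811e+5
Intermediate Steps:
v(Z, s) = -7 (v(Z, s) = (1/3)*(-21) = -7)
p(W) = (-7 + W)*(-133/W + 290*W/291)/3 (p(W) = ((W + (W/(-291) - 133/W))*(W - 7))/3 = ((W + (W*(-1/291) - 133/W))*(-7 + W))/3 = ((W + (-W/291 - 133/W))*(-7 + W))/3 = ((W + (-133/W - W/291))*(-7 + W))/3 = ((-133/W + 290*W/291)*(-7 + W))/3 = ((-7 + W)*(-133/W + 290*W/291))/3 = (-7 + W)*(-133/W + 290*W/291)/3)
(-178161 - 26991) + p(-373) = (-178161 - 26991) + (1/873)*(270921 - 373*(-38703 - 2030*(-373) + 290*(-373)**2))/(-373) = -205152 + (1/873)*(-1/373)*(270921 - 373*(-38703 + 757190 + 290*139129)) = -205152 + (1/873)*(-1/373)*(270921 - 373*(-38703 + 757190 + 40347410)) = -205152 + (1/873)*(-1/373)*(270921 - 373*41065897) = -205152 + (1/873)*(-1/373)*(270921 - 15317579581) = -205152 + (1/873)*(-1/373)*(-15317308660) = -205152 + 15317308660/325629 = -51486131948/325629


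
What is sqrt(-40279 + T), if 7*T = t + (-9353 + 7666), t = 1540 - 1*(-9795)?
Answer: I*sqrt(1906135)/7 ≈ 197.23*I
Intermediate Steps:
t = 11335 (t = 1540 + 9795 = 11335)
T = 9648/7 (T = (11335 + (-9353 + 7666))/7 = (11335 - 1687)/7 = (1/7)*9648 = 9648/7 ≈ 1378.3)
sqrt(-40279 + T) = sqrt(-40279 + 9648/7) = sqrt(-272305/7) = I*sqrt(1906135)/7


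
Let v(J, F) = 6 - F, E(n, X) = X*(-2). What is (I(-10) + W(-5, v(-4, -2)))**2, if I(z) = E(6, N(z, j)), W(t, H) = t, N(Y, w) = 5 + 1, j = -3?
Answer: 289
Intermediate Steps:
N(Y, w) = 6
E(n, X) = -2*X
I(z) = -12 (I(z) = -2*6 = -12)
(I(-10) + W(-5, v(-4, -2)))**2 = (-12 - 5)**2 = (-17)**2 = 289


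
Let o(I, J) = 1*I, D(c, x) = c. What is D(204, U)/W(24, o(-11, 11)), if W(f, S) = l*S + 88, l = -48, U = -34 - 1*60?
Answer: 51/154 ≈ 0.33117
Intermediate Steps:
U = -94 (U = -34 - 60 = -94)
o(I, J) = I
W(f, S) = 88 - 48*S (W(f, S) = -48*S + 88 = 88 - 48*S)
D(204, U)/W(24, o(-11, 11)) = 204/(88 - 48*(-11)) = 204/(88 + 528) = 204/616 = 204*(1/616) = 51/154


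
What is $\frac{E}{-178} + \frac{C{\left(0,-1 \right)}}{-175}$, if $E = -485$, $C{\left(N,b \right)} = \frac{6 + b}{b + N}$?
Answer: $\frac{17153}{6230} \approx 2.7533$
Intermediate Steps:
$C{\left(N,b \right)} = \frac{6 + b}{N + b}$
$\frac{E}{-178} + \frac{C{\left(0,-1 \right)}}{-175} = - \frac{485}{-178} + \frac{\frac{1}{0 - 1} \left(6 - 1\right)}{-175} = \left(-485\right) \left(- \frac{1}{178}\right) + \frac{1}{-1} \cdot 5 \left(- \frac{1}{175}\right) = \frac{485}{178} + \left(-1\right) 5 \left(- \frac{1}{175}\right) = \frac{485}{178} - - \frac{1}{35} = \frac{485}{178} + \frac{1}{35} = \frac{17153}{6230}$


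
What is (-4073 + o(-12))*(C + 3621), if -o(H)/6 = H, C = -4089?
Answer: 1872468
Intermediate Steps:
o(H) = -6*H
(-4073 + o(-12))*(C + 3621) = (-4073 - 6*(-12))*(-4089 + 3621) = (-4073 + 72)*(-468) = -4001*(-468) = 1872468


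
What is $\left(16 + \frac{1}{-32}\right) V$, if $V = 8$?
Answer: $\frac{511}{4} \approx 127.75$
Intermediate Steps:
$\left(16 + \frac{1}{-32}\right) V = \left(16 + \frac{1}{-32}\right) 8 = \left(16 - \frac{1}{32}\right) 8 = \frac{511}{32} \cdot 8 = \frac{511}{4}$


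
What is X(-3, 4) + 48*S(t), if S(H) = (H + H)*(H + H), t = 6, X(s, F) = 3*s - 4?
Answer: 6899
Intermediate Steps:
X(s, F) = -4 + 3*s
S(H) = 4*H² (S(H) = (2*H)*(2*H) = 4*H²)
X(-3, 4) + 48*S(t) = (-4 + 3*(-3)) + 48*(4*6²) = (-4 - 9) + 48*(4*36) = -13 + 48*144 = -13 + 6912 = 6899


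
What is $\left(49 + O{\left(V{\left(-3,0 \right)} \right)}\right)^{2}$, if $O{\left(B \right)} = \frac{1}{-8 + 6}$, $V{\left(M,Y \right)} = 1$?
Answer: $\frac{9409}{4} \approx 2352.3$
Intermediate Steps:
$O{\left(B \right)} = - \frac{1}{2}$ ($O{\left(B \right)} = \frac{1}{-2} = - \frac{1}{2}$)
$\left(49 + O{\left(V{\left(-3,0 \right)} \right)}\right)^{2} = \left(49 - \frac{1}{2}\right)^{2} = \left(\frac{97}{2}\right)^{2} = \frac{9409}{4}$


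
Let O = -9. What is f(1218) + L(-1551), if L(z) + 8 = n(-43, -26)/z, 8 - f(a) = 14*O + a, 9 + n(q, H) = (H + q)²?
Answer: -51468/47 ≈ -1095.1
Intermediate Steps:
n(q, H) = -9 + (H + q)²
f(a) = 134 - a (f(a) = 8 - (14*(-9) + a) = 8 - (-126 + a) = 8 + (126 - a) = 134 - a)
L(z) = -8 + 4752/z (L(z) = -8 + (-9 + (-26 - 43)²)/z = -8 + (-9 + (-69)²)/z = -8 + (-9 + 4761)/z = -8 + 4752/z)
f(1218) + L(-1551) = (134 - 1*1218) + (-8 + 4752/(-1551)) = (134 - 1218) + (-8 + 4752*(-1/1551)) = -1084 + (-8 - 144/47) = -1084 - 520/47 = -51468/47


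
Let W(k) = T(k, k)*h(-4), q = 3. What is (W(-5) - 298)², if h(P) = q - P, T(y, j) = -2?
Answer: 97344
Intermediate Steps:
h(P) = 3 - P
W(k) = -14 (W(k) = -2*(3 - 1*(-4)) = -2*(3 + 4) = -2*7 = -14)
(W(-5) - 298)² = (-14 - 298)² = (-312)² = 97344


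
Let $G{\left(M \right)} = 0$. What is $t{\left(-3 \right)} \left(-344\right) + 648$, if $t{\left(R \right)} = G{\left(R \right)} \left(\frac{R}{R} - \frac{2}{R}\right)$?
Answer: $648$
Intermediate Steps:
$t{\left(R \right)} = 0$ ($t{\left(R \right)} = 0 \left(\frac{R}{R} - \frac{2}{R}\right) = 0 \left(1 - \frac{2}{R}\right) = 0$)
$t{\left(-3 \right)} \left(-344\right) + 648 = 0 \left(-344\right) + 648 = 0 + 648 = 648$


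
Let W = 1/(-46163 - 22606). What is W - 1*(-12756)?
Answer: 877217363/68769 ≈ 12756.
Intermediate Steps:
W = -1/68769 (W = 1/(-68769) = -1/68769 ≈ -1.4541e-5)
W - 1*(-12756) = -1/68769 - 1*(-12756) = -1/68769 + 12756 = 877217363/68769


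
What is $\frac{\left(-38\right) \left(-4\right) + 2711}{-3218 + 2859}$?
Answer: $- \frac{2863}{359} \approx -7.9749$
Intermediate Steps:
$\frac{\left(-38\right) \left(-4\right) + 2711}{-3218 + 2859} = \frac{152 + 2711}{-359} = 2863 \left(- \frac{1}{359}\right) = - \frac{2863}{359}$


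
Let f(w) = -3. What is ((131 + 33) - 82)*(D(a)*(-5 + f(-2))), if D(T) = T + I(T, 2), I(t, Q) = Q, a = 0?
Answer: -1312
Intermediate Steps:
D(T) = 2 + T (D(T) = T + 2 = 2 + T)
((131 + 33) - 82)*(D(a)*(-5 + f(-2))) = ((131 + 33) - 82)*((2 + 0)*(-5 - 3)) = (164 - 82)*(2*(-8)) = 82*(-16) = -1312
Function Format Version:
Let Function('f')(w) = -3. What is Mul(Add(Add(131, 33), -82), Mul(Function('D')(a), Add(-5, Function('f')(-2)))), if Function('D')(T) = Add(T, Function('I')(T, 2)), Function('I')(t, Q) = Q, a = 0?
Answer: -1312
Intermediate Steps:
Function('D')(T) = Add(2, T) (Function('D')(T) = Add(T, 2) = Add(2, T))
Mul(Add(Add(131, 33), -82), Mul(Function('D')(a), Add(-5, Function('f')(-2)))) = Mul(Add(Add(131, 33), -82), Mul(Add(2, 0), Add(-5, -3))) = Mul(Add(164, -82), Mul(2, -8)) = Mul(82, -16) = -1312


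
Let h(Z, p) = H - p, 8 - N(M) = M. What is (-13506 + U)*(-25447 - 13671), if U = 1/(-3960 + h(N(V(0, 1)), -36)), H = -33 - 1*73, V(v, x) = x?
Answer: 1064580351179/2015 ≈ 5.2833e+8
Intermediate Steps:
H = -106 (H = -33 - 73 = -106)
N(M) = 8 - M
h(Z, p) = -106 - p
U = -1/4030 (U = 1/(-3960 + (-106 - 1*(-36))) = 1/(-3960 + (-106 + 36)) = 1/(-3960 - 70) = 1/(-4030) = -1/4030 ≈ -0.00024814)
(-13506 + U)*(-25447 - 13671) = (-13506 - 1/4030)*(-25447 - 13671) = -54429181/4030*(-39118) = 1064580351179/2015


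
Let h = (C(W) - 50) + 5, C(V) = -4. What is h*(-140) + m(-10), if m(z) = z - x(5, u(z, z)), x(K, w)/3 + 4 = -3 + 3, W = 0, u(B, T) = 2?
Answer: 6862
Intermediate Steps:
x(K, w) = -12 (x(K, w) = -12 + 3*(-3 + 3) = -12 + 3*0 = -12 + 0 = -12)
m(z) = 12 + z (m(z) = z - 1*(-12) = z + 12 = 12 + z)
h = -49 (h = (-4 - 50) + 5 = -54 + 5 = -49)
h*(-140) + m(-10) = -49*(-140) + (12 - 10) = 6860 + 2 = 6862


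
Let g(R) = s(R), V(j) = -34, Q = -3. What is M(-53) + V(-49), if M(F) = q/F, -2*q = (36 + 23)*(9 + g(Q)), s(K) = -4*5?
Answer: -4253/106 ≈ -40.123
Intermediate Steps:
s(K) = -20
g(R) = -20
q = 649/2 (q = -(36 + 23)*(9 - 20)/2 = -59*(-11)/2 = -½*(-649) = 649/2 ≈ 324.50)
M(F) = 649/(2*F)
M(-53) + V(-49) = (649/2)/(-53) - 34 = (649/2)*(-1/53) - 34 = -649/106 - 34 = -4253/106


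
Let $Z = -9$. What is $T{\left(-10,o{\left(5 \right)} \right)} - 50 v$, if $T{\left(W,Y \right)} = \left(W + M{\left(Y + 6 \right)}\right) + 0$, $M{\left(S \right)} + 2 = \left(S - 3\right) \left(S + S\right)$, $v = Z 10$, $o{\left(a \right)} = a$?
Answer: $4664$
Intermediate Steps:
$v = -90$ ($v = \left(-9\right) 10 = -90$)
$M{\left(S \right)} = -2 + 2 S \left(-3 + S\right)$ ($M{\left(S \right)} = -2 + \left(S - 3\right) \left(S + S\right) = -2 + \left(-3 + S\right) 2 S = -2 + 2 S \left(-3 + S\right)$)
$T{\left(W,Y \right)} = -38 + W - 6 Y + 2 \left(6 + Y\right)^{2}$ ($T{\left(W,Y \right)} = \left(W - \left(2 - 2 \left(Y + 6\right)^{2} + 6 \left(Y + 6\right)\right)\right) + 0 = \left(W - \left(2 - 2 \left(6 + Y\right)^{2} + 6 \left(6 + Y\right)\right)\right) + 0 = \left(W - \left(38 - 2 \left(6 + Y\right)^{2} + 6 Y\right)\right) + 0 = \left(-38 + W - 6 Y + 2 \left(6 + Y\right)^{2}\right) + 0 = -38 + W - 6 Y + 2 \left(6 + Y\right)^{2}$)
$T{\left(-10,o{\left(5 \right)} \right)} - 50 v = \left(34 - 10 + 2 \cdot 5^{2} + 18 \cdot 5\right) - -4500 = \left(34 - 10 + 2 \cdot 25 + 90\right) + 4500 = \left(34 - 10 + 50 + 90\right) + 4500 = 164 + 4500 = 4664$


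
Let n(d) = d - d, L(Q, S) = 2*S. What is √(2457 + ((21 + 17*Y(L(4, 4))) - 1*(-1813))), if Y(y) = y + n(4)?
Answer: √4427 ≈ 66.536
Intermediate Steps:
n(d) = 0
Y(y) = y (Y(y) = y + 0 = y)
√(2457 + ((21 + 17*Y(L(4, 4))) - 1*(-1813))) = √(2457 + ((21 + 17*(2*4)) - 1*(-1813))) = √(2457 + ((21 + 17*8) + 1813)) = √(2457 + ((21 + 136) + 1813)) = √(2457 + (157 + 1813)) = √(2457 + 1970) = √4427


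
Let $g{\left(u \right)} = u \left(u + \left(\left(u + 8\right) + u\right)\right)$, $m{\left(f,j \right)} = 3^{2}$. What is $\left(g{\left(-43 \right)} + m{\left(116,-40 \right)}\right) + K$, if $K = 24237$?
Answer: $29449$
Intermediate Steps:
$m{\left(f,j \right)} = 9$
$g{\left(u \right)} = u \left(8 + 3 u\right)$ ($g{\left(u \right)} = u \left(u + \left(\left(8 + u\right) + u\right)\right) = u \left(u + \left(8 + 2 u\right)\right) = u \left(8 + 3 u\right)$)
$\left(g{\left(-43 \right)} + m{\left(116,-40 \right)}\right) + K = \left(- 43 \left(8 + 3 \left(-43\right)\right) + 9\right) + 24237 = \left(- 43 \left(8 - 129\right) + 9\right) + 24237 = \left(\left(-43\right) \left(-121\right) + 9\right) + 24237 = \left(5203 + 9\right) + 24237 = 5212 + 24237 = 29449$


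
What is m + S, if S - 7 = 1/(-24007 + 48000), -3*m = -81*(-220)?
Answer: -142350468/23993 ≈ -5933.0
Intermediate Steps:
m = -5940 (m = -(-27)*(-220) = -⅓*17820 = -5940)
S = 167952/23993 (S = 7 + 1/(-24007 + 48000) = 7 + 1/23993 = 167952/23993 ≈ 7.0000)
m + S = -5940 + 167952/23993 = -142350468/23993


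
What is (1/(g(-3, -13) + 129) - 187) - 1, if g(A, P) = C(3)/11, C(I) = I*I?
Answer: -268453/1428 ≈ -187.99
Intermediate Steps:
C(I) = I²
g(A, P) = 9/11 (g(A, P) = 3²/11 = 9*(1/11) = 9/11)
(1/(g(-3, -13) + 129) - 187) - 1 = (1/(9/11 + 129) - 187) - 1 = (1/(1428/11) - 187) - 1 = (11/1428 - 187) - 1 = -267025/1428 - 1 = -268453/1428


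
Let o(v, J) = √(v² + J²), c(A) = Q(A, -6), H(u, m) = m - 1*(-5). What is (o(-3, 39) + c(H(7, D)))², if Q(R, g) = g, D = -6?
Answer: 1566 - 36*√170 ≈ 1096.6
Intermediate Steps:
H(u, m) = 5 + m (H(u, m) = m + 5 = 5 + m)
c(A) = -6
o(v, J) = √(J² + v²)
(o(-3, 39) + c(H(7, D)))² = (√(39² + (-3)²) - 6)² = (√(1521 + 9) - 6)² = (√1530 - 6)² = (3*√170 - 6)² = (-6 + 3*√170)²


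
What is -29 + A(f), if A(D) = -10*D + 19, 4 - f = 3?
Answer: -20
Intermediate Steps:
f = 1 (f = 4 - 1*3 = 4 - 3 = 1)
A(D) = 19 - 10*D
-29 + A(f) = -29 + (19 - 10*1) = -29 + (19 - 10) = -29 + 9 = -20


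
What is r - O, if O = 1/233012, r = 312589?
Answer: 72836988067/233012 ≈ 3.1259e+5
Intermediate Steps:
O = 1/233012 ≈ 4.2916e-6
r - O = 312589 - 1*1/233012 = 312589 - 1/233012 = 72836988067/233012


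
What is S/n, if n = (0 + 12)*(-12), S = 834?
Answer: -139/24 ≈ -5.7917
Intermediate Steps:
n = -144 (n = 12*(-12) = -144)
S/n = 834/(-144) = 834*(-1/144) = -139/24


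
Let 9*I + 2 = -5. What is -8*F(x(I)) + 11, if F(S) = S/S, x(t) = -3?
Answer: 3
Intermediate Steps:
I = -7/9 (I = -2/9 + (⅑)*(-5) = -2/9 - 5/9 = -7/9 ≈ -0.77778)
F(S) = 1
-8*F(x(I)) + 11 = -8*1 + 11 = -8 + 11 = 3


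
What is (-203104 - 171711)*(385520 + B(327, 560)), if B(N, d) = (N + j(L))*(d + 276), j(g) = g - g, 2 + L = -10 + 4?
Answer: -246962604980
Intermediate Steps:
L = -8 (L = -2 + (-10 + 4) = -2 - 6 = -8)
j(g) = 0
B(N, d) = N*(276 + d) (B(N, d) = (N + 0)*(d + 276) = N*(276 + d))
(-203104 - 171711)*(385520 + B(327, 560)) = (-203104 - 171711)*(385520 + 327*(276 + 560)) = -374815*(385520 + 327*836) = -374815*(385520 + 273372) = -374815*658892 = -246962604980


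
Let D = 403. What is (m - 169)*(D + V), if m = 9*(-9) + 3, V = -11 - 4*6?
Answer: -90896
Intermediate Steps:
V = -35 (V = -11 - 24 = -35)
m = -78 (m = -81 + 3 = -78)
(m - 169)*(D + V) = (-78 - 169)*(403 - 35) = -247*368 = -90896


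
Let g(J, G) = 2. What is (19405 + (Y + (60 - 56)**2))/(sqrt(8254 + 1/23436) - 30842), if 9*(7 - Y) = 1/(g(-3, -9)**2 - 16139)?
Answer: -1703614963106616/2704469669988605 - 296972318*sqrt(125929924995)/56793863069760705 ≈ -0.63178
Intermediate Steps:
Y = 1016506/145215 (Y = 7 - 1/(9*(2**2 - 16139)) = 7 - 1/(9*(4 - 16139)) = 7 - 1/9/(-16135) = 7 - 1/9*(-1/16135) = 7 + 1/145215 = 1016506/145215 ≈ 7.0000)
(19405 + (Y + (60 - 56)**2))/(sqrt(8254 + 1/23436) - 30842) = (19405 + (1016506/145215 + (60 - 56)**2))/(sqrt(8254 + 1/23436) - 30842) = (19405 + (1016506/145215 + 4**2))/(sqrt(8254 + 1/23436) - 30842) = (19405 + (1016506/145215 + 16))/(sqrt(193440745/23436) - 30842) = (19405 + 3339946/145215)/(sqrt(125929924995)/3906 - 30842) = 2821237021/(145215*(-30842 + sqrt(125929924995)/3906))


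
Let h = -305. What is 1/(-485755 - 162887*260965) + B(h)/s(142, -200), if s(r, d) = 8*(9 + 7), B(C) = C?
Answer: -25814111078389/10833463009920 ≈ -2.3828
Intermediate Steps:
s(r, d) = 128 (s(r, d) = 8*16 = 128)
1/(-485755 - 162887*260965) + B(h)/s(142, -200) = 1/(-485755 - 162887*260965) - 305/128 = (1/260965)/(-648642) - 305*1/128 = -1/648642*1/260965 - 305/128 = -1/169272859530 - 305/128 = -25814111078389/10833463009920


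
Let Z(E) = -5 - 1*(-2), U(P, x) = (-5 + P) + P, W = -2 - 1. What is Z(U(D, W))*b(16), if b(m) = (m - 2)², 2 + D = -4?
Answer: -588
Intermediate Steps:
D = -6 (D = -2 - 4 = -6)
b(m) = (-2 + m)²
W = -3
U(P, x) = -5 + 2*P
Z(E) = -3 (Z(E) = -5 + 2 = -3)
Z(U(D, W))*b(16) = -3*(-2 + 16)² = -3*14² = -3*196 = -588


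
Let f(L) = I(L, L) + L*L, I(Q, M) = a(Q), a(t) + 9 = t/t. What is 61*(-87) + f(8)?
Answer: -5251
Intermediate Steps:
a(t) = -8 (a(t) = -9 + t/t = -9 + 1 = -8)
I(Q, M) = -8
f(L) = -8 + L² (f(L) = -8 + L*L = -8 + L²)
61*(-87) + f(8) = 61*(-87) + (-8 + 8²) = -5307 + (-8 + 64) = -5307 + 56 = -5251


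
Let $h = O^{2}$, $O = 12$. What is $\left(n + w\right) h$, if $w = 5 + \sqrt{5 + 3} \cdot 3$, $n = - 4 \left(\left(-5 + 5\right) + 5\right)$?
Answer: $-2160 + 864 \sqrt{2} \approx -938.12$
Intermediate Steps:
$n = -20$ ($n = - 4 \left(0 + 5\right) = \left(-4\right) 5 = -20$)
$h = 144$ ($h = 12^{2} = 144$)
$w = 5 + 6 \sqrt{2}$ ($w = 5 + \sqrt{8} \cdot 3 = 5 + 2 \sqrt{2} \cdot 3 = 5 + 6 \sqrt{2} \approx 13.485$)
$\left(n + w\right) h = \left(-20 + \left(5 + 6 \sqrt{2}\right)\right) 144 = \left(-15 + 6 \sqrt{2}\right) 144 = -2160 + 864 \sqrt{2}$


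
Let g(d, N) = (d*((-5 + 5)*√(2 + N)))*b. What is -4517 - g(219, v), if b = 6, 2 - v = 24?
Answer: -4517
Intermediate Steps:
v = -22 (v = 2 - 1*24 = 2 - 24 = -22)
g(d, N) = 0 (g(d, N) = (d*((-5 + 5)*√(2 + N)))*6 = (d*(0*√(2 + N)))*6 = (d*0)*6 = 0*6 = 0)
-4517 - g(219, v) = -4517 - 1*0 = -4517 + 0 = -4517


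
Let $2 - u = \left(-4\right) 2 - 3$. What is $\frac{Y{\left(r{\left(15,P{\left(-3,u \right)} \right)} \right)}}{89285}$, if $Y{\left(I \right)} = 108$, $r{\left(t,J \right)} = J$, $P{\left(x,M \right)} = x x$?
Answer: $\frac{108}{89285} \approx 0.0012096$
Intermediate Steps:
$u = 13$ ($u = 2 - \left(\left(-4\right) 2 - 3\right) = 2 - \left(-8 - 3\right) = 2 - -11 = 2 + 11 = 13$)
$P{\left(x,M \right)} = x^{2}$
$\frac{Y{\left(r{\left(15,P{\left(-3,u \right)} \right)} \right)}}{89285} = \frac{108}{89285}$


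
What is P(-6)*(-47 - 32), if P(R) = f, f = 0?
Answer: 0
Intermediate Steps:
P(R) = 0
P(-6)*(-47 - 32) = 0*(-47 - 32) = 0*(-79) = 0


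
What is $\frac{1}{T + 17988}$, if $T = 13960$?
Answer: $\frac{1}{31948} \approx 3.1301 \cdot 10^{-5}$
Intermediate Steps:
$\frac{1}{T + 17988} = \frac{1}{13960 + 17988} = \frac{1}{31948}$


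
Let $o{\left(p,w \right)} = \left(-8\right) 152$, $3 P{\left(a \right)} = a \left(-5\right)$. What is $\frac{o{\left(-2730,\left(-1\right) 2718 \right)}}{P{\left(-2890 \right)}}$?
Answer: $- \frac{1824}{7225} \approx -0.25246$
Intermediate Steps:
$P{\left(a \right)} = - \frac{5 a}{3}$ ($P{\left(a \right)} = \frac{a \left(-5\right)}{3} = \frac{\left(-5\right) a}{3} = - \frac{5 a}{3}$)
$o{\left(p,w \right)} = -1216$
$\frac{o{\left(-2730,\left(-1\right) 2718 \right)}}{P{\left(-2890 \right)}} = - \frac{1216}{\left(- \frac{5}{3}\right) \left(-2890\right)} = - \frac{1216}{\frac{14450}{3}} = \left(-1216\right) \frac{3}{14450} = - \frac{1824}{7225}$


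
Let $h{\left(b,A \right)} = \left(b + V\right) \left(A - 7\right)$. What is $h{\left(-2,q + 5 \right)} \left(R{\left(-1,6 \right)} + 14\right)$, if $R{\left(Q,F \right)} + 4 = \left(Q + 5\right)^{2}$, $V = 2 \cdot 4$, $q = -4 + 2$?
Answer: $-624$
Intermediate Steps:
$q = -2$
$V = 8$
$R{\left(Q,F \right)} = -4 + \left(5 + Q\right)^{2}$ ($R{\left(Q,F \right)} = -4 + \left(Q + 5\right)^{2} = -4 + \left(5 + Q\right)^{2}$)
$h{\left(b,A \right)} = \left(-7 + A\right) \left(8 + b\right)$ ($h{\left(b,A \right)} = \left(b + 8\right) \left(A - 7\right) = \left(8 + b\right) \left(-7 + A\right) = \left(-7 + A\right) \left(8 + b\right)$)
$h{\left(-2,q + 5 \right)} \left(R{\left(-1,6 \right)} + 14\right) = \left(-56 - -14 + 8 \left(-2 + 5\right) + \left(-2 + 5\right) \left(-2\right)\right) \left(\left(-4 + \left(5 - 1\right)^{2}\right) + 14\right) = \left(-56 + 14 + 8 \cdot 3 + 3 \left(-2\right)\right) \left(\left(-4 + 4^{2}\right) + 14\right) = \left(-56 + 14 + 24 - 6\right) \left(\left(-4 + 16\right) + 14\right) = - 24 \left(12 + 14\right) = \left(-24\right) 26 = -624$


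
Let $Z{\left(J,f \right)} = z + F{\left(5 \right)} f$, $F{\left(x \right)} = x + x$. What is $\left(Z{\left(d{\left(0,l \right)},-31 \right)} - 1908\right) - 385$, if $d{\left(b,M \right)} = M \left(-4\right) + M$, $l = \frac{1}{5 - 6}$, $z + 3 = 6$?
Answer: $-2600$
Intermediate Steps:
$z = 3$ ($z = -3 + 6 = 3$)
$F{\left(x \right)} = 2 x$
$l = -1$ ($l = \frac{1}{-1} = -1$)
$d{\left(b,M \right)} = - 3 M$ ($d{\left(b,M \right)} = - 4 M + M = - 3 M$)
$Z{\left(J,f \right)} = 3 + 10 f$ ($Z{\left(J,f \right)} = 3 + 2 \cdot 5 f = 3 + 10 f$)
$\left(Z{\left(d{\left(0,l \right)},-31 \right)} - 1908\right) - 385 = \left(\left(3 + 10 \left(-31\right)\right) - 1908\right) - 385 = \left(\left(3 - 310\right) - 1908\right) - 385 = \left(-307 - 1908\right) - 385 = -2215 - 385 = -2600$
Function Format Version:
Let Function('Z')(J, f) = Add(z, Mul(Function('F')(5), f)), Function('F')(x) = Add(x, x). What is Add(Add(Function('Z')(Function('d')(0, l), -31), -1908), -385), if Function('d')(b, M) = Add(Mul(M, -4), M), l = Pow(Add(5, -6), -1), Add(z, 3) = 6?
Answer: -2600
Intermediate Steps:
z = 3 (z = Add(-3, 6) = 3)
Function('F')(x) = Mul(2, x)
l = -1 (l = Pow(-1, -1) = -1)
Function('d')(b, M) = Mul(-3, M) (Function('d')(b, M) = Add(Mul(-4, M), M) = Mul(-3, M))
Function('Z')(J, f) = Add(3, Mul(10, f)) (Function('Z')(J, f) = Add(3, Mul(Mul(2, 5), f)) = Add(3, Mul(10, f)))
Add(Add(Function('Z')(Function('d')(0, l), -31), -1908), -385) = Add(Add(Add(3, Mul(10, -31)), -1908), -385) = Add(Add(Add(3, -310), -1908), -385) = Add(Add(-307, -1908), -385) = Add(-2215, -385) = -2600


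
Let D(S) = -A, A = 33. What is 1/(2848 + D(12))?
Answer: 1/2815 ≈ 0.00035524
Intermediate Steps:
D(S) = -33 (D(S) = -1*33 = -33)
1/(2848 + D(12)) = 1/(2848 - 33) = 1/2815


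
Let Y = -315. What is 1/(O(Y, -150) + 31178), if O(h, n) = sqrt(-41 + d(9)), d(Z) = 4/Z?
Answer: 280602/8748609521 - 3*I*sqrt(365)/8748609521 ≈ 3.2074e-5 - 6.5513e-9*I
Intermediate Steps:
O(h, n) = I*sqrt(365)/3 (O(h, n) = sqrt(-41 + 4/9) = sqrt(-365/9) = I*sqrt(365)/3)
1/(O(Y, -150) + 31178) = 1/(I*sqrt(365)/3 + 31178) = 1/(31178 + I*sqrt(365)/3)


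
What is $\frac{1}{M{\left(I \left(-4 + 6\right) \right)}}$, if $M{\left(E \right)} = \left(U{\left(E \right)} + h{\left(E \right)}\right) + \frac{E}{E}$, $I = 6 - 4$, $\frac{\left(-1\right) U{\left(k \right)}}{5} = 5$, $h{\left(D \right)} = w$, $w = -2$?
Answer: $- \frac{1}{26} \approx -0.038462$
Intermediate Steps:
$h{\left(D \right)} = -2$
$U{\left(k \right)} = -25$ ($U{\left(k \right)} = \left(-5\right) 5 = -25$)
$I = 2$ ($I = 6 - 4 = 2$)
$M{\left(E \right)} = -26$ ($M{\left(E \right)} = \left(-25 - 2\right) + \frac{E}{E} = -27 + 1 = -26$)
$\frac{1}{M{\left(I \left(-4 + 6\right) \right)}} = \frac{1}{-26} = - \frac{1}{26}$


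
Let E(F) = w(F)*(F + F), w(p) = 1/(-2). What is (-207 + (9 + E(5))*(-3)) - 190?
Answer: -409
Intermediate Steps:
w(p) = -1/2
E(F) = -F (E(F) = -(F + F)/2 = -F)
(-207 + (9 + E(5))*(-3)) - 190 = (-207 + (9 - 1*5)*(-3)) - 190 = (-207 + (9 - 5)*(-3)) - 190 = (-207 + 4*(-3)) - 190 = (-207 - 12) - 190 = -219 - 190 = -409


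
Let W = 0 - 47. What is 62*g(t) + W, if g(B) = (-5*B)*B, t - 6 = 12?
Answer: -100487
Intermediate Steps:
W = -47
t = 18 (t = 6 + 12 = 18)
g(B) = -5*B**2
62*g(t) + W = 62*(-5*18**2) - 47 = 62*(-5*324) - 47 = 62*(-1620) - 47 = -100440 - 47 = -100487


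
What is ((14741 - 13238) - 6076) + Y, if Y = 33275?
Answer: 28702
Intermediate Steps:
((14741 - 13238) - 6076) + Y = ((14741 - 13238) - 6076) + 33275 = (1503 - 6076) + 33275 = -4573 + 33275 = 28702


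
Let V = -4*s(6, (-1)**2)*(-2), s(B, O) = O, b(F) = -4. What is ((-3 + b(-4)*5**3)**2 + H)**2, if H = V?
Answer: 64017602289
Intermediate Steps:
V = 8 (V = -4*(-1)**2*(-2) = -4*1*(-2) = -4*(-2) = 8)
H = 8
((-3 + b(-4)*5**3)**2 + H)**2 = ((-3 - 4*5**3)**2 + 8)**2 = ((-3 - 4*125)**2 + 8)**2 = ((-3 - 500)**2 + 8)**2 = ((-503)**2 + 8)**2 = (253009 + 8)**2 = 253017**2 = 64017602289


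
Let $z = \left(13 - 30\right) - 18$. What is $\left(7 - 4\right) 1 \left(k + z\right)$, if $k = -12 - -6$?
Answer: $-123$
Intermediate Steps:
$z = -35$ ($z = -17 - 18 = -35$)
$k = -6$ ($k = -12 + 6 = -6$)
$\left(7 - 4\right) 1 \left(k + z\right) = \left(7 - 4\right) 1 \left(-6 - 35\right) = 3 \cdot 1 \left(-41\right) = 3 \left(-41\right) = -123$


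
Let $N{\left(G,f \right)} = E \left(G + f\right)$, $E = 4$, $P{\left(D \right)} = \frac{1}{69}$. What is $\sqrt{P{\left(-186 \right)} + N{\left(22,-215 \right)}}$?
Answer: $\frac{i \sqrt{3675423}}{69} \approx 27.785 i$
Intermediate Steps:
$P{\left(D \right)} = \frac{1}{69}$
$N{\left(G,f \right)} = 4 G + 4 f$ ($N{\left(G,f \right)} = 4 \left(G + f\right) = 4 G + 4 f$)
$\sqrt{P{\left(-186 \right)} + N{\left(22,-215 \right)}} = \sqrt{\frac{1}{69} + \left(4 \cdot 22 + 4 \left(-215\right)\right)} = \sqrt{\frac{1}{69} + \left(88 - 860\right)} = \sqrt{\frac{1}{69} - 772} = \sqrt{- \frac{53267}{69}} = \frac{i \sqrt{3675423}}{69}$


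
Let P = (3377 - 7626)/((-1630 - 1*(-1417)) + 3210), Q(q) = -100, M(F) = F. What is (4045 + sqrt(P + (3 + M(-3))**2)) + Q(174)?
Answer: 3945 + I*sqrt(157213)/333 ≈ 3945.0 + 1.1907*I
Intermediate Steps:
P = -4249/2997 (P = -4249/((-1630 + 1417) + 3210) = -4249/(-213 + 3210) = -4249/2997 ≈ -1.4178)
(4045 + sqrt(P + (3 + M(-3))**2)) + Q(174) = (4045 + sqrt(-4249/2997 + (3 - 3)**2)) - 100 = (4045 + sqrt(-4249/2997 + 0**2)) - 100 = (4045 + sqrt(-4249/2997 + 0)) - 100 = (4045 + sqrt(-4249/2997)) - 100 = (4045 + I*sqrt(157213)/333) - 100 = 3945 + I*sqrt(157213)/333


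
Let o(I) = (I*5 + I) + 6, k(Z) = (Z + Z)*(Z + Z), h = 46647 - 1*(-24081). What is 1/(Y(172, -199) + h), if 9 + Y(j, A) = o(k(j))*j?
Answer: 1/122194503 ≈ 8.1837e-9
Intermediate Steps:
h = 70728 (h = 46647 + 24081 = 70728)
k(Z) = 4*Z² (k(Z) = (2*Z)*(2*Z) = 4*Z²)
o(I) = 6 + 6*I (o(I) = (5*I + I) + 6 = 6*I + 6 = 6 + 6*I)
Y(j, A) = -9 + j*(6 + 24*j²) (Y(j, A) = -9 + (6 + 6*(4*j²))*j = -9 + (6 + 24*j²)*j = -9 + j*(6 + 24*j²))
1/(Y(172, -199) + h) = 1/((-9 + 6*172 + 24*172³) + 70728) = 1/((-9 + 1032 + 24*5088448) + 70728) = 1/((-9 + 1032 + 122122752) + 70728) = 1/(122123775 + 70728) = 1/122194503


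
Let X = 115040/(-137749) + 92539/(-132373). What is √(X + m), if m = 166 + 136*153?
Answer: √6973089298813508683807759/18234248377 ≈ 144.82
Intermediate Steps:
X = -27975344631/18234248377 (X = 115040*(-1/137749) + 92539*(-1/132373) = -115040/137749 - 92539/132373 = -27975344631/18234248377 ≈ -1.5342)
m = 20974 (m = 166 + 20808 = 20974)
√(X + m) = √(-27975344631/18234248377 + 20974) = √(382417150114567/18234248377) = √6973089298813508683807759/18234248377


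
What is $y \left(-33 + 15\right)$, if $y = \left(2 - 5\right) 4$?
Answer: $216$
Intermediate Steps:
$y = -12$ ($y = \left(-3\right) 4 = -12$)
$y \left(-33 + 15\right) = - 12 \left(-33 + 15\right) = \left(-12\right) \left(-18\right) = 216$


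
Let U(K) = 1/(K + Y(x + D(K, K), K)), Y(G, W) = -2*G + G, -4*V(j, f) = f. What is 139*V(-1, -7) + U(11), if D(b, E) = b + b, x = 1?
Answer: 1459/6 ≈ 243.17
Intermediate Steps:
V(j, f) = -f/4
D(b, E) = 2*b
Y(G, W) = -G
U(K) = 1/(-1 - K) (U(K) = 1/(K - (1 + 2*K)) = 1/(K + (-1 - 2*K)) = 1/(-1 - K))
139*V(-1, -7) + U(11) = 139*(-¼*(-7)) - 1/(1 + 11) = 139*(7/4) - 1/12 = 973/4 - 1*1/12 = 973/4 - 1/12 = 1459/6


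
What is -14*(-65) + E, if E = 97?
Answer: 1007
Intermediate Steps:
-14*(-65) + E = -14*(-65) + 97 = 910 + 97 = 1007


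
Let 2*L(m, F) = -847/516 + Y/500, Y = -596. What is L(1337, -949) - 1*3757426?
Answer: -484708136759/129000 ≈ -3.7574e+6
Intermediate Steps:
L(m, F) = -182759/129000 (L(m, F) = (-847/516 - 596/500)/2 = (-847*1/516 - 596*1/500)/2 = (-847/516 - 149/125)/2 = (½)*(-182759/64500) = -182759/129000)
L(1337, -949) - 1*3757426 = -182759/129000 - 1*3757426 = -182759/129000 - 3757426 = -484708136759/129000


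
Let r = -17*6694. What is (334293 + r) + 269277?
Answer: 489772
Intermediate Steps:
r = -113798
(334293 + r) + 269277 = (334293 - 113798) + 269277 = 220495 + 269277 = 489772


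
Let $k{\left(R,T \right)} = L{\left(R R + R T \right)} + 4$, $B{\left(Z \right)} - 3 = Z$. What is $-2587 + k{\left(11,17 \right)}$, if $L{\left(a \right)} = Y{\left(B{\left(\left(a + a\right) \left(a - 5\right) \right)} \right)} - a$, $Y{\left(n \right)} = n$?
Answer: $183760$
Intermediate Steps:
$B{\left(Z \right)} = 3 + Z$
$L{\left(a \right)} = 3 - a + 2 a \left(-5 + a\right)$ ($L{\left(a \right)} = \left(3 + \left(a + a\right) \left(a - 5\right)\right) - a = \left(3 + 2 a \left(-5 + a\right)\right) - a = 3 - a + 2 a \left(-5 + a\right)$)
$k{\left(R,T \right)} = 7 - R^{2} - R T + 2 \left(R^{2} + R T\right) \left(-5 + R^{2} + R T\right)$ ($k{\left(R,T \right)} = \left(3 - \left(R R + R T\right) + 2 \left(R R + R T\right) \left(-5 + \left(R R + R T\right)\right)\right) + 4 = \left(3 - \left(R^{2} + R T\right) + 2 \left(R^{2} + R T\right) \left(-5 + \left(R^{2} + R T\right)\right)\right) + 4 = \left(3 - \left(R^{2} + R T\right) + 2 \left(R^{2} + R T\right) \left(-5 + R^{2} + R T\right)\right) + 4 = \left(3 - R^{2} - R T + 2 \left(R^{2} + R T\right) \left(-5 + R^{2} + R T\right)\right) + 4 = 7 - R^{2} - R T + 2 \left(R^{2} + R T\right) \left(-5 + R^{2} + R T\right)$)
$-2587 + k{\left(11,17 \right)} = -2587 + \left(7 - 11 \left(11 + 17\right) + 2 \cdot 11 \left(-5 + 11 \left(11 + 17\right)\right) \left(11 + 17\right)\right) = -2587 + \left(7 - 11 \cdot 28 + 2 \cdot 11 \left(-5 + 11 \cdot 28\right) 28\right) = -2587 + \left(7 - 308 + 2 \cdot 11 \left(-5 + 308\right) 28\right) = -2587 + \left(7 - 308 + 2 \cdot 11 \cdot 303 \cdot 28\right) = -2587 + \left(7 - 308 + 186648\right) = -2587 + 186347 = 183760$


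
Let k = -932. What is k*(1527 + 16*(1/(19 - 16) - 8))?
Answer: -3926516/3 ≈ -1.3088e+6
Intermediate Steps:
k*(1527 + 16*(1/(19 - 16) - 8)) = -932*(1527 + 16*(1/(19 - 16) - 8)) = -932*(1527 + 16*(1/3 - 8)) = -932*(1527 + 16*(⅓ - 8)) = -932*(1527 + 16*(-23/3)) = -932*(1527 - 368/3) = -932*4213/3 = -3926516/3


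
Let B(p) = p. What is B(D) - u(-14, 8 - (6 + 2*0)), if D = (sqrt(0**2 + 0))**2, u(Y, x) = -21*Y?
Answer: -294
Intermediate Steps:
D = 0 (D = (sqrt(0 + 0))**2 = (sqrt(0))**2 = 0**2 = 0)
B(D) - u(-14, 8 - (6 + 2*0)) = 0 - (-21)*(-14) = 0 - 1*294 = 0 - 294 = -294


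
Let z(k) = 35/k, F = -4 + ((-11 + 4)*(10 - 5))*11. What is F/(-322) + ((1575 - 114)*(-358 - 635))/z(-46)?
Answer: 3069837613/1610 ≈ 1.9067e+6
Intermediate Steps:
F = -389 (F = -4 - 7*5*11 = -4 - 35*11 = -4 - 385 = -389)
F/(-322) + ((1575 - 114)*(-358 - 635))/z(-46) = -389/(-322) + ((1575 - 114)*(-358 - 635))/((35/(-46))) = -389*(-1/322) + (1461*(-993))/((35*(-1/46))) = 389/322 - 1450773/(-35/46) = 389/322 - 1450773*(-46/35) = 389/322 + 66735558/35 = 3069837613/1610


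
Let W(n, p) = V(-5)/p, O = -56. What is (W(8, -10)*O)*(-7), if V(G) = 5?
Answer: -196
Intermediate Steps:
W(n, p) = 5/p
(W(8, -10)*O)*(-7) = ((5/(-10))*(-56))*(-7) = ((5*(-1/10))*(-56))*(-7) = -1/2*(-56)*(-7) = 28*(-7) = -196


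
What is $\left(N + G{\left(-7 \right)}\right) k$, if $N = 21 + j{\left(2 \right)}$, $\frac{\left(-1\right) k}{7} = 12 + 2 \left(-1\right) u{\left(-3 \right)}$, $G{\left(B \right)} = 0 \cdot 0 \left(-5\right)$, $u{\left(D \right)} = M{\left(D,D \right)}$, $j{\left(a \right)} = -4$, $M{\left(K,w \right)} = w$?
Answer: $-2142$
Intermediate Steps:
$u{\left(D \right)} = D$
$G{\left(B \right)} = 0$ ($G{\left(B \right)} = 0 \left(-5\right) = 0$)
$k = -126$ ($k = - 7 \left(12 + 2 \left(-1\right) \left(-3\right)\right) = - 7 \left(12 - -6\right) = - 7 \left(12 + 6\right) = \left(-7\right) 18 = -126$)
$N = 17$ ($N = 21 - 4 = 17$)
$\left(N + G{\left(-7 \right)}\right) k = \left(17 + 0\right) \left(-126\right) = 17 \left(-126\right) = -2142$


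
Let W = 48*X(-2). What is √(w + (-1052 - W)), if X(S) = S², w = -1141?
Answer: 3*I*√265 ≈ 48.836*I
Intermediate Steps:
W = 192 (W = 48*(-2)² = 48*4 = 192)
√(w + (-1052 - W)) = √(-1141 + (-1052 - 1*192)) = √(-1141 + (-1052 - 192)) = √(-1141 - 1244) = √(-2385) = 3*I*√265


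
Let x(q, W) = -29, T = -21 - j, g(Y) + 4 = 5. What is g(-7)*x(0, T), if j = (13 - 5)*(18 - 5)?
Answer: -29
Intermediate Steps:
g(Y) = 1 (g(Y) = -4 + 5 = 1)
j = 104 (j = 8*13 = 104)
T = -125 (T = -21 - 1*104 = -21 - 104 = -125)
g(-7)*x(0, T) = 1*(-29) = -29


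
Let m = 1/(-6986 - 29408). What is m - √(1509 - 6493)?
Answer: -1/36394 - 2*I*√1246 ≈ -2.7477e-5 - 70.597*I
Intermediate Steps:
m = -1/36394 (m = 1/(-36394) = -1/36394 ≈ -2.7477e-5)
m - √(1509 - 6493) = -1/36394 - √(1509 - 6493) = -1/36394 - √(-4984) = -1/36394 - 2*I*√1246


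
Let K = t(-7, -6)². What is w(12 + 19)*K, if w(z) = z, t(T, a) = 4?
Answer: 496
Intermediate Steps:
K = 16 (K = 4² = 16)
w(12 + 19)*K = (12 + 19)*16 = 31*16 = 496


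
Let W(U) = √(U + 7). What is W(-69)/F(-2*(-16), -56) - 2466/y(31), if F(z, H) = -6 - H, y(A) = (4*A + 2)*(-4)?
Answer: 137/28 + I*√62/50 ≈ 4.8929 + 0.15748*I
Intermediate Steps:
y(A) = -8 - 16*A (y(A) = (2 + 4*A)*(-4) = -8 - 16*A)
W(U) = √(7 + U)
W(-69)/F(-2*(-16), -56) - 2466/y(31) = √(7 - 69)/(-6 - 1*(-56)) - 2466/(-8 - 16*31) = √(-62)/(-6 + 56) - 2466/(-8 - 496) = (I*√62)/50 - 2466/(-504) = (I*√62)*(1/50) - 2466*(-1/504) = I*√62/50 + 137/28 = 137/28 + I*√62/50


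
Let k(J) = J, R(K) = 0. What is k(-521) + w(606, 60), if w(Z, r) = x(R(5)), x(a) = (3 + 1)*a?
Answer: -521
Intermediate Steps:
x(a) = 4*a
w(Z, r) = 0 (w(Z, r) = 4*0 = 0)
k(-521) + w(606, 60) = -521 + 0 = -521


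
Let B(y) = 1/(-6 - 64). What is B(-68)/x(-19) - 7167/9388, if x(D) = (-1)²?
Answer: -255539/328580 ≈ -0.77771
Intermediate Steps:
x(D) = 1
B(y) = -1/70 (B(y) = 1/(-70) = -1/70)
B(-68)/x(-19) - 7167/9388 = -1/70/1 - 7167/9388 = -1/70*1 - 7167*1/9388 = -1/70 - 7167/9388 = -255539/328580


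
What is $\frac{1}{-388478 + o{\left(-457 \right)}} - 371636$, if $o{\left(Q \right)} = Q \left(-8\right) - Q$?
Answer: $- \frac{142843871141}{384365} \approx -3.7164 \cdot 10^{5}$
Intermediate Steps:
$o{\left(Q \right)} = - 9 Q$ ($o{\left(Q \right)} = - 8 Q - Q = - 9 Q$)
$\frac{1}{-388478 + o{\left(-457 \right)}} - 371636 = \frac{1}{-388478 - -4113} - 371636 = \frac{1}{-388478 + 4113} - 371636 = \frac{1}{-384365} - 371636 = - \frac{1}{384365} - 371636 = - \frac{142843871141}{384365}$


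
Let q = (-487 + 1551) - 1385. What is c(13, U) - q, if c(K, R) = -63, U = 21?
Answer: 258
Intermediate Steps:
q = -321 (q = 1064 - 1385 = -321)
c(13, U) - q = -63 - 1*(-321) = -63 + 321 = 258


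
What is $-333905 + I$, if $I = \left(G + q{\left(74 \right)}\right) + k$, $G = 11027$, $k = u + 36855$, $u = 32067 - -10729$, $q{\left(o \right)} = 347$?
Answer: $-242880$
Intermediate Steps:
$u = 42796$ ($u = 32067 + 10729 = 42796$)
$k = 79651$ ($k = 42796 + 36855 = 79651$)
$I = 91025$ ($I = \left(11027 + 347\right) + 79651 = 11374 + 79651 = 91025$)
$-333905 + I = -333905 + 91025 = -242880$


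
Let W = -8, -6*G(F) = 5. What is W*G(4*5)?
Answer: 20/3 ≈ 6.6667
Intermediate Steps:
G(F) = -5/6 (G(F) = -1/6*5 = -5/6)
W*G(4*5) = -8*(-5/6) = 20/3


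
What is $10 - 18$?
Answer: $-8$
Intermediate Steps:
$10 - 18 = -8$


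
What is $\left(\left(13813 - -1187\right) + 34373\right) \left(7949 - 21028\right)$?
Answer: $-645749467$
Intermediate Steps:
$\left(\left(13813 - -1187\right) + 34373\right) \left(7949 - 21028\right) = \left(\left(13813 + 1187\right) + 34373\right) \left(-13079\right) = \left(15000 + 34373\right) \left(-13079\right) = 49373 \left(-13079\right) = -645749467$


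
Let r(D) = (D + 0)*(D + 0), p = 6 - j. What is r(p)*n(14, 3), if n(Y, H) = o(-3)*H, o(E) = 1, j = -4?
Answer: 300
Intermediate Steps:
n(Y, H) = H (n(Y, H) = 1*H = H)
p = 10 (p = 6 - 1*(-4) = 6 + 4 = 10)
r(D) = D**2 (r(D) = D*D = D**2)
r(p)*n(14, 3) = 10**2*3 = 100*3 = 300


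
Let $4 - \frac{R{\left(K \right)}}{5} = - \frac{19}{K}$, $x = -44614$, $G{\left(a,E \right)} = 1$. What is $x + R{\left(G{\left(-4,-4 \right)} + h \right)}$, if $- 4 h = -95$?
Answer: $- \frac{4414426}{99} \approx -44590.0$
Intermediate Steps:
$h = \frac{95}{4}$ ($h = \left(- \frac{1}{4}\right) \left(-95\right) = \frac{95}{4} \approx 23.75$)
$R{\left(K \right)} = 20 + \frac{95}{K}$ ($R{\left(K \right)} = 20 - 5 \left(- \frac{19}{K}\right) = 20 + \frac{95}{K}$)
$x + R{\left(G{\left(-4,-4 \right)} + h \right)} = -44614 + \left(20 + \frac{95}{1 + \frac{95}{4}}\right) = -44614 + \left(20 + \frac{95}{\frac{99}{4}}\right) = -44614 + \left(20 + 95 \cdot \frac{4}{99}\right) = -44614 + \left(20 + \frac{380}{99}\right) = -44614 + \frac{2360}{99} = - \frac{4414426}{99}$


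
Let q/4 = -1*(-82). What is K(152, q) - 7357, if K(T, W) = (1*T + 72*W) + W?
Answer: 16739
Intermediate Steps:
q = 328 (q = 4*(-1*(-82)) = 4*82 = 328)
K(T, W) = T + 73*W (K(T, W) = (T + 72*W) + W = T + 73*W)
K(152, q) - 7357 = (152 + 73*328) - 7357 = (152 + 23944) - 7357 = 24096 - 7357 = 16739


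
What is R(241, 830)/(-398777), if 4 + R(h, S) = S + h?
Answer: -1067/398777 ≈ -0.0026757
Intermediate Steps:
R(h, S) = -4 + S + h (R(h, S) = -4 + (S + h) = -4 + S + h)
R(241, 830)/(-398777) = (-4 + 830 + 241)/(-398777) = 1067*(-1/398777) = -1067/398777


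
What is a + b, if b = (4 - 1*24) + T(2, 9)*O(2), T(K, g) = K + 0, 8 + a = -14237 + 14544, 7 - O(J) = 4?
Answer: 285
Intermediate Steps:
O(J) = 3 (O(J) = 7 - 1*4 = 7 - 4 = 3)
a = 299 (a = -8 + (-14237 + 14544) = -8 + 307 = 299)
T(K, g) = K
b = -14 (b = (4 - 1*24) + 2*3 = (4 - 24) + 6 = -20 + 6 = -14)
a + b = 299 - 14 = 285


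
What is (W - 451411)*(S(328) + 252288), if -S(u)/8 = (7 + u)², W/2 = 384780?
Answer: -205368997288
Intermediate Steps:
W = 769560 (W = 2*384780 = 769560)
S(u) = -8*(7 + u)²
(W - 451411)*(S(328) + 252288) = (769560 - 451411)*(-8*(7 + 328)² + 252288) = 318149*(-8*335² + 252288) = 318149*(-8*112225 + 252288) = 318149*(-897800 + 252288) = 318149*(-645512) = -205368997288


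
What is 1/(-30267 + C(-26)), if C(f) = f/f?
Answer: -1/30266 ≈ -3.3040e-5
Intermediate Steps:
C(f) = 1
1/(-30267 + C(-26)) = 1/(-30267 + 1) = 1/(-30266) = -1/30266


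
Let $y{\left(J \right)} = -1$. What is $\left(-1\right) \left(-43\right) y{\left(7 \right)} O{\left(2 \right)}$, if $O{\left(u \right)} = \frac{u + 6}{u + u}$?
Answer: $-86$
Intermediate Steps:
$O{\left(u \right)} = \frac{6 + u}{2 u}$
$\left(-1\right) \left(-43\right) y{\left(7 \right)} O{\left(2 \right)} = \left(-1\right) \left(-43\right) \left(-1\right) \frac{6 + 2}{2 \cdot 2} = 43 \left(-1\right) \frac{1}{2} \cdot \frac{1}{2} \cdot 8 = \left(-43\right) 2 = -86$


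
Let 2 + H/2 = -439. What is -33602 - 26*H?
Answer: -10670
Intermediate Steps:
H = -882 (H = -4 + 2*(-439) = -4 - 878 = -882)
-33602 - 26*H = -33602 - 26*(-882) = -33602 + 22932 = -10670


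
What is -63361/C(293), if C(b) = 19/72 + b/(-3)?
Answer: 4561992/7013 ≈ 650.50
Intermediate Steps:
C(b) = 19/72 - b/3 (C(b) = 19*(1/72) + b*(-⅓) = 19/72 - b/3)
-63361/C(293) = -63361/(19/72 - ⅓*293) = -63361/(19/72 - 293/3) = -63361/(-7013/72) = -63361*(-72/7013) = 4561992/7013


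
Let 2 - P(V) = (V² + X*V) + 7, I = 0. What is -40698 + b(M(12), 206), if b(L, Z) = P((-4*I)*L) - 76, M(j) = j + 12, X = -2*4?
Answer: -40779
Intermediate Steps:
X = -8
P(V) = -5 - V² + 8*V (P(V) = 2 - ((V² - 8*V) + 7) = 2 - (7 + V² - 8*V) = 2 + (-7 - V² + 8*V) = -5 - V² + 8*V)
M(j) = 12 + j
b(L, Z) = -81 (b(L, Z) = (-5 - ((-4*0)*L)² + 8*((-4*0)*L)) - 76 = (-5 - (0*L)² + 8*(0*L)) - 76 = (-5 - 1*0² + 8*0) - 76 = (-5 - 1*0 + 0) - 76 = (-5 + 0 + 0) - 76 = -5 - 76 = -81)
-40698 + b(M(12), 206) = -40698 - 81 = -40779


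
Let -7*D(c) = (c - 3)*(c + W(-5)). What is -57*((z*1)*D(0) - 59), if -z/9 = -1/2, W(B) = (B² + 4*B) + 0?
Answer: 39387/14 ≈ 2813.4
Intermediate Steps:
W(B) = B² + 4*B
D(c) = -(-3 + c)*(5 + c)/7 (D(c) = -(c - 3)*(c - 5*(4 - 5))/7 = -(-3 + c)*(c - 5*(-1))/7 = -(-3 + c)*(c + 5)/7 = -(-3 + c)*(5 + c)/7)
z = 9/2 (z = -(-9)/2 = -9*(-½) = 9/2 ≈ 4.5000)
-57*((z*1)*D(0) - 59) = -57*(((9/2)*1)*(15/7 - 2/7*0 - ⅐*0²) - 59) = -57*(9*(15/7 + 0 - ⅐*0)/2 - 59) = -57*(9*(15/7 + 0 + 0)/2 - 59) = -57*((9/2)*(15/7) - 59) = -57*(135/14 - 59) = -57*(-691/14) = 39387/14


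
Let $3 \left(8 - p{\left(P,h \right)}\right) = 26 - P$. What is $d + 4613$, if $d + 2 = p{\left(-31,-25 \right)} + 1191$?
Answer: $5791$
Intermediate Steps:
$p{\left(P,h \right)} = - \frac{2}{3} + \frac{P}{3}$ ($p{\left(P,h \right)} = 8 - \frac{26 - P}{3} = 8 + \left(- \frac{26}{3} + \frac{P}{3}\right) = - \frac{2}{3} + \frac{P}{3}$)
$d = 1178$ ($d = -2 + \left(\left(- \frac{2}{3} + \frac{1}{3} \left(-31\right)\right) + 1191\right) = -2 + \left(\left(- \frac{2}{3} - \frac{31}{3}\right) + 1191\right) = -2 + \left(-11 + 1191\right) = -2 + 1180 = 1178$)
$d + 4613 = 1178 + 4613 = 5791$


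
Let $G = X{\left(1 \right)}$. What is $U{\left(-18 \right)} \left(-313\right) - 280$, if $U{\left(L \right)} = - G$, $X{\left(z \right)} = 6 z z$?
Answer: $1598$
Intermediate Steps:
$X{\left(z \right)} = 6 z^{2}$
$G = 6$ ($G = 6 \cdot 1^{2} = 6 \cdot 1 = 6$)
$U{\left(L \right)} = -6$ ($U{\left(L \right)} = \left(-1\right) 6 = -6$)
$U{\left(-18 \right)} \left(-313\right) - 280 = \left(-6\right) \left(-313\right) - 280 = 1878 - 280 = 1598$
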